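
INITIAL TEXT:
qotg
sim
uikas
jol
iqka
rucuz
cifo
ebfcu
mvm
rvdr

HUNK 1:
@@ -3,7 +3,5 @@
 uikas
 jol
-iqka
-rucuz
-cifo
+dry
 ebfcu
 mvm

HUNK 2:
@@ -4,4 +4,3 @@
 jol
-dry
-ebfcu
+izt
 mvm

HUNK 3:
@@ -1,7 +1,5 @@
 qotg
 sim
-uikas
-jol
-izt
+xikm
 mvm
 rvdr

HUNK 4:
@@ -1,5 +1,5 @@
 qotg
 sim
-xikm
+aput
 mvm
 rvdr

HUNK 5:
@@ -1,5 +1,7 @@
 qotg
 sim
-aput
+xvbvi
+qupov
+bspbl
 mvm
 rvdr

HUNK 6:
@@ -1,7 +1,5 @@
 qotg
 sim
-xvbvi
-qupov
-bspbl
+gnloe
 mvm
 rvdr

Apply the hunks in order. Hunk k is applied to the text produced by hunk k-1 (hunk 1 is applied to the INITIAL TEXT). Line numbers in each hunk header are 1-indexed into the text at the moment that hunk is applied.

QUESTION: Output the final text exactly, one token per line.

Answer: qotg
sim
gnloe
mvm
rvdr

Derivation:
Hunk 1: at line 3 remove [iqka,rucuz,cifo] add [dry] -> 8 lines: qotg sim uikas jol dry ebfcu mvm rvdr
Hunk 2: at line 4 remove [dry,ebfcu] add [izt] -> 7 lines: qotg sim uikas jol izt mvm rvdr
Hunk 3: at line 1 remove [uikas,jol,izt] add [xikm] -> 5 lines: qotg sim xikm mvm rvdr
Hunk 4: at line 1 remove [xikm] add [aput] -> 5 lines: qotg sim aput mvm rvdr
Hunk 5: at line 1 remove [aput] add [xvbvi,qupov,bspbl] -> 7 lines: qotg sim xvbvi qupov bspbl mvm rvdr
Hunk 6: at line 1 remove [xvbvi,qupov,bspbl] add [gnloe] -> 5 lines: qotg sim gnloe mvm rvdr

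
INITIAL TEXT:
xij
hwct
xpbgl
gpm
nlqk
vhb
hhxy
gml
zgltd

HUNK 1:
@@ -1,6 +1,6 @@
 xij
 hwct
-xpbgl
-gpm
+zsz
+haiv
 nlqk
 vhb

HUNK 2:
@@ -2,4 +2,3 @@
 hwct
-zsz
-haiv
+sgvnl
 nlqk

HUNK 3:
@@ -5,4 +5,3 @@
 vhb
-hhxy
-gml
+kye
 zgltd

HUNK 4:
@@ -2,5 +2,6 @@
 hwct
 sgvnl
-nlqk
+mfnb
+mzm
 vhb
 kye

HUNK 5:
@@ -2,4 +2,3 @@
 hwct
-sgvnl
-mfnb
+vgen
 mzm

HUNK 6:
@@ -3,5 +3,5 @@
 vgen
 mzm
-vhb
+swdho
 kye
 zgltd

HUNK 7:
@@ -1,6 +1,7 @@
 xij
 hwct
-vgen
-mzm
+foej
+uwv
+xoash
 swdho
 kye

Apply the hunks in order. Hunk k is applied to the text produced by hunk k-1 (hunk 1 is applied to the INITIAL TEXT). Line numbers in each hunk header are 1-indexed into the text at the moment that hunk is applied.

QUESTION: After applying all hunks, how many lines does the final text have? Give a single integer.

Hunk 1: at line 1 remove [xpbgl,gpm] add [zsz,haiv] -> 9 lines: xij hwct zsz haiv nlqk vhb hhxy gml zgltd
Hunk 2: at line 2 remove [zsz,haiv] add [sgvnl] -> 8 lines: xij hwct sgvnl nlqk vhb hhxy gml zgltd
Hunk 3: at line 5 remove [hhxy,gml] add [kye] -> 7 lines: xij hwct sgvnl nlqk vhb kye zgltd
Hunk 4: at line 2 remove [nlqk] add [mfnb,mzm] -> 8 lines: xij hwct sgvnl mfnb mzm vhb kye zgltd
Hunk 5: at line 2 remove [sgvnl,mfnb] add [vgen] -> 7 lines: xij hwct vgen mzm vhb kye zgltd
Hunk 6: at line 3 remove [vhb] add [swdho] -> 7 lines: xij hwct vgen mzm swdho kye zgltd
Hunk 7: at line 1 remove [vgen,mzm] add [foej,uwv,xoash] -> 8 lines: xij hwct foej uwv xoash swdho kye zgltd
Final line count: 8

Answer: 8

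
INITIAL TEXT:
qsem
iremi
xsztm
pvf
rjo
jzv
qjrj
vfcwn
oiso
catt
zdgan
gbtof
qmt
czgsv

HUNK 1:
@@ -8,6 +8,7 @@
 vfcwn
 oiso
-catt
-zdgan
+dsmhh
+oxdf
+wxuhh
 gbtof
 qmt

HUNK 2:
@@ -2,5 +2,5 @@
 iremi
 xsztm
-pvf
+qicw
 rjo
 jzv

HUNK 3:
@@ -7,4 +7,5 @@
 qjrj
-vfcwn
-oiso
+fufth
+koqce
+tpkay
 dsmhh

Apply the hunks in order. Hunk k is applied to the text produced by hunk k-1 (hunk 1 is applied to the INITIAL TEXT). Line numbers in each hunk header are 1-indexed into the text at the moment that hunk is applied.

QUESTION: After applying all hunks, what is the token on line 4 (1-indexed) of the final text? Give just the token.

Hunk 1: at line 8 remove [catt,zdgan] add [dsmhh,oxdf,wxuhh] -> 15 lines: qsem iremi xsztm pvf rjo jzv qjrj vfcwn oiso dsmhh oxdf wxuhh gbtof qmt czgsv
Hunk 2: at line 2 remove [pvf] add [qicw] -> 15 lines: qsem iremi xsztm qicw rjo jzv qjrj vfcwn oiso dsmhh oxdf wxuhh gbtof qmt czgsv
Hunk 3: at line 7 remove [vfcwn,oiso] add [fufth,koqce,tpkay] -> 16 lines: qsem iremi xsztm qicw rjo jzv qjrj fufth koqce tpkay dsmhh oxdf wxuhh gbtof qmt czgsv
Final line 4: qicw

Answer: qicw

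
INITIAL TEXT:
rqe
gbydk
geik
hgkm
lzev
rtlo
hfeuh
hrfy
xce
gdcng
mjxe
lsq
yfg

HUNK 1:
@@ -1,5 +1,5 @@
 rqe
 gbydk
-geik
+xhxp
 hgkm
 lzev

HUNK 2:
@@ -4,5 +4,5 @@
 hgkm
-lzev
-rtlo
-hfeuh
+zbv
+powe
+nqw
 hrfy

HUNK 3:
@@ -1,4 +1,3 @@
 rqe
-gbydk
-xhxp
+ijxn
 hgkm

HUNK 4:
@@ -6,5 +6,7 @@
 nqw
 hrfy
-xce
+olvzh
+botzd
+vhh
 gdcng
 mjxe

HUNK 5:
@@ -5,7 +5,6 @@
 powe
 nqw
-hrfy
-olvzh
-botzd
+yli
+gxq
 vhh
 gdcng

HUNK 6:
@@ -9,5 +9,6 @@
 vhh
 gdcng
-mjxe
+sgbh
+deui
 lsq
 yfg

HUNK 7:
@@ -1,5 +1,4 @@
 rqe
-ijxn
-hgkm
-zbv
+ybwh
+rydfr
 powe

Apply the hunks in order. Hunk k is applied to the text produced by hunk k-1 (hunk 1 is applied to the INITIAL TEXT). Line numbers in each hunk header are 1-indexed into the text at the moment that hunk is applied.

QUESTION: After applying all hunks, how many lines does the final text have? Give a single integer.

Hunk 1: at line 1 remove [geik] add [xhxp] -> 13 lines: rqe gbydk xhxp hgkm lzev rtlo hfeuh hrfy xce gdcng mjxe lsq yfg
Hunk 2: at line 4 remove [lzev,rtlo,hfeuh] add [zbv,powe,nqw] -> 13 lines: rqe gbydk xhxp hgkm zbv powe nqw hrfy xce gdcng mjxe lsq yfg
Hunk 3: at line 1 remove [gbydk,xhxp] add [ijxn] -> 12 lines: rqe ijxn hgkm zbv powe nqw hrfy xce gdcng mjxe lsq yfg
Hunk 4: at line 6 remove [xce] add [olvzh,botzd,vhh] -> 14 lines: rqe ijxn hgkm zbv powe nqw hrfy olvzh botzd vhh gdcng mjxe lsq yfg
Hunk 5: at line 5 remove [hrfy,olvzh,botzd] add [yli,gxq] -> 13 lines: rqe ijxn hgkm zbv powe nqw yli gxq vhh gdcng mjxe lsq yfg
Hunk 6: at line 9 remove [mjxe] add [sgbh,deui] -> 14 lines: rqe ijxn hgkm zbv powe nqw yli gxq vhh gdcng sgbh deui lsq yfg
Hunk 7: at line 1 remove [ijxn,hgkm,zbv] add [ybwh,rydfr] -> 13 lines: rqe ybwh rydfr powe nqw yli gxq vhh gdcng sgbh deui lsq yfg
Final line count: 13

Answer: 13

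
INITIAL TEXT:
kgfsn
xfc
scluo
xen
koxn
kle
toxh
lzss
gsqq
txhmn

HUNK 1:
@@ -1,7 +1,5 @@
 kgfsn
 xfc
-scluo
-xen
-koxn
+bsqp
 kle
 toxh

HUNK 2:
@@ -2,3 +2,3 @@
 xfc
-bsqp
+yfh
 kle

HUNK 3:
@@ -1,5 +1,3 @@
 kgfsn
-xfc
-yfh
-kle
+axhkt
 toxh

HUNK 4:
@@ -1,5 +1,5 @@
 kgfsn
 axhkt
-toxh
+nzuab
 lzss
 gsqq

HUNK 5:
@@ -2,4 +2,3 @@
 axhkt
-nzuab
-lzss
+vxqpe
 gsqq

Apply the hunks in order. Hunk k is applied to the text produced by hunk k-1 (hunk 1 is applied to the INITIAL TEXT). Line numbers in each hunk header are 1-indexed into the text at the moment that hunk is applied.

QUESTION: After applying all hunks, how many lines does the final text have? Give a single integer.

Hunk 1: at line 1 remove [scluo,xen,koxn] add [bsqp] -> 8 lines: kgfsn xfc bsqp kle toxh lzss gsqq txhmn
Hunk 2: at line 2 remove [bsqp] add [yfh] -> 8 lines: kgfsn xfc yfh kle toxh lzss gsqq txhmn
Hunk 3: at line 1 remove [xfc,yfh,kle] add [axhkt] -> 6 lines: kgfsn axhkt toxh lzss gsqq txhmn
Hunk 4: at line 1 remove [toxh] add [nzuab] -> 6 lines: kgfsn axhkt nzuab lzss gsqq txhmn
Hunk 5: at line 2 remove [nzuab,lzss] add [vxqpe] -> 5 lines: kgfsn axhkt vxqpe gsqq txhmn
Final line count: 5

Answer: 5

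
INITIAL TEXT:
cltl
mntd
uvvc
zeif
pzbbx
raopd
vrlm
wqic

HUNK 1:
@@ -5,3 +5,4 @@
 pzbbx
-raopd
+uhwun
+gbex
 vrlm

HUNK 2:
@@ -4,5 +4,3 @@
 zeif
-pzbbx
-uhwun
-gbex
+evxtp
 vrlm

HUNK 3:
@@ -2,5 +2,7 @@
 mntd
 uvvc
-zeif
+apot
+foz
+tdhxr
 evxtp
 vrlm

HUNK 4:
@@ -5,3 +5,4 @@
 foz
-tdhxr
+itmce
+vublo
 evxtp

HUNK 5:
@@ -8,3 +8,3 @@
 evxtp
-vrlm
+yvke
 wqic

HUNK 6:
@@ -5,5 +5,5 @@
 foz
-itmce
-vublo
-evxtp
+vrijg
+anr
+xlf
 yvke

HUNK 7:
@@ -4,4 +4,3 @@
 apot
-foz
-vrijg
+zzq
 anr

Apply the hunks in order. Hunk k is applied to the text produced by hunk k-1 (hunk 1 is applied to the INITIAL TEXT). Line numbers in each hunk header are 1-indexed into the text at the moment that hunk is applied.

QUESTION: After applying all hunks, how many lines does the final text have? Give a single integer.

Hunk 1: at line 5 remove [raopd] add [uhwun,gbex] -> 9 lines: cltl mntd uvvc zeif pzbbx uhwun gbex vrlm wqic
Hunk 2: at line 4 remove [pzbbx,uhwun,gbex] add [evxtp] -> 7 lines: cltl mntd uvvc zeif evxtp vrlm wqic
Hunk 3: at line 2 remove [zeif] add [apot,foz,tdhxr] -> 9 lines: cltl mntd uvvc apot foz tdhxr evxtp vrlm wqic
Hunk 4: at line 5 remove [tdhxr] add [itmce,vublo] -> 10 lines: cltl mntd uvvc apot foz itmce vublo evxtp vrlm wqic
Hunk 5: at line 8 remove [vrlm] add [yvke] -> 10 lines: cltl mntd uvvc apot foz itmce vublo evxtp yvke wqic
Hunk 6: at line 5 remove [itmce,vublo,evxtp] add [vrijg,anr,xlf] -> 10 lines: cltl mntd uvvc apot foz vrijg anr xlf yvke wqic
Hunk 7: at line 4 remove [foz,vrijg] add [zzq] -> 9 lines: cltl mntd uvvc apot zzq anr xlf yvke wqic
Final line count: 9

Answer: 9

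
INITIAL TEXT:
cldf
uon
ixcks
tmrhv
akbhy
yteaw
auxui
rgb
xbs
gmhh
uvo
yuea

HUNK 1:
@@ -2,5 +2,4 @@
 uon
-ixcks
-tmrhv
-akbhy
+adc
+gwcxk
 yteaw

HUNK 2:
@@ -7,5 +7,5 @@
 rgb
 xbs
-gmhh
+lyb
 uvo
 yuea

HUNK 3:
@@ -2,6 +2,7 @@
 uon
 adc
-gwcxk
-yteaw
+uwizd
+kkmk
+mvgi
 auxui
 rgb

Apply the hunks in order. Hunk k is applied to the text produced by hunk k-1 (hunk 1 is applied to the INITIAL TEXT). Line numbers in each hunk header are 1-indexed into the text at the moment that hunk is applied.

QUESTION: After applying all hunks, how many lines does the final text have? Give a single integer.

Hunk 1: at line 2 remove [ixcks,tmrhv,akbhy] add [adc,gwcxk] -> 11 lines: cldf uon adc gwcxk yteaw auxui rgb xbs gmhh uvo yuea
Hunk 2: at line 7 remove [gmhh] add [lyb] -> 11 lines: cldf uon adc gwcxk yteaw auxui rgb xbs lyb uvo yuea
Hunk 3: at line 2 remove [gwcxk,yteaw] add [uwizd,kkmk,mvgi] -> 12 lines: cldf uon adc uwizd kkmk mvgi auxui rgb xbs lyb uvo yuea
Final line count: 12

Answer: 12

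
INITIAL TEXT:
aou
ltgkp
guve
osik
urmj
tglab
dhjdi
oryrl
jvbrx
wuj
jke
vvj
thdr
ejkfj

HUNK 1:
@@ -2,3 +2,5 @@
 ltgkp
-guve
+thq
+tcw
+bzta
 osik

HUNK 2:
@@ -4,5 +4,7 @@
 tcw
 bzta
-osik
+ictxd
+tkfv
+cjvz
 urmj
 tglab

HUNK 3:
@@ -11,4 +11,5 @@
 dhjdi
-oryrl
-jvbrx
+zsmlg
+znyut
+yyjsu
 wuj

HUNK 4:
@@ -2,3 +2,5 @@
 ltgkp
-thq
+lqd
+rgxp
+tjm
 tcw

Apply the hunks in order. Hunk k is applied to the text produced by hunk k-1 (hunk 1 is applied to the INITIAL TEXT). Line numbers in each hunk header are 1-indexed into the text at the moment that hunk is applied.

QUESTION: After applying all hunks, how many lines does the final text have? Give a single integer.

Hunk 1: at line 2 remove [guve] add [thq,tcw,bzta] -> 16 lines: aou ltgkp thq tcw bzta osik urmj tglab dhjdi oryrl jvbrx wuj jke vvj thdr ejkfj
Hunk 2: at line 4 remove [osik] add [ictxd,tkfv,cjvz] -> 18 lines: aou ltgkp thq tcw bzta ictxd tkfv cjvz urmj tglab dhjdi oryrl jvbrx wuj jke vvj thdr ejkfj
Hunk 3: at line 11 remove [oryrl,jvbrx] add [zsmlg,znyut,yyjsu] -> 19 lines: aou ltgkp thq tcw bzta ictxd tkfv cjvz urmj tglab dhjdi zsmlg znyut yyjsu wuj jke vvj thdr ejkfj
Hunk 4: at line 2 remove [thq] add [lqd,rgxp,tjm] -> 21 lines: aou ltgkp lqd rgxp tjm tcw bzta ictxd tkfv cjvz urmj tglab dhjdi zsmlg znyut yyjsu wuj jke vvj thdr ejkfj
Final line count: 21

Answer: 21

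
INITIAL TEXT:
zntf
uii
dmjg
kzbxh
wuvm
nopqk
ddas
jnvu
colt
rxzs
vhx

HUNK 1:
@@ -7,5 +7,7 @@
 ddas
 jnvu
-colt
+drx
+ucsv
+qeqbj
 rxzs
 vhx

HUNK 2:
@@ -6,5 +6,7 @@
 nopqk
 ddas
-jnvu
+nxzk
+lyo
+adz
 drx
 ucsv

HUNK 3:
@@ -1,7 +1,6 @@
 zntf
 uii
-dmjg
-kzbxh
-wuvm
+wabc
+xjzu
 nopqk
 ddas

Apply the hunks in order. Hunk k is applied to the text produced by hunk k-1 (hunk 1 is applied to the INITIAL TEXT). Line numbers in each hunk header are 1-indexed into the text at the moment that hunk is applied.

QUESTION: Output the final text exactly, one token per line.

Hunk 1: at line 7 remove [colt] add [drx,ucsv,qeqbj] -> 13 lines: zntf uii dmjg kzbxh wuvm nopqk ddas jnvu drx ucsv qeqbj rxzs vhx
Hunk 2: at line 6 remove [jnvu] add [nxzk,lyo,adz] -> 15 lines: zntf uii dmjg kzbxh wuvm nopqk ddas nxzk lyo adz drx ucsv qeqbj rxzs vhx
Hunk 3: at line 1 remove [dmjg,kzbxh,wuvm] add [wabc,xjzu] -> 14 lines: zntf uii wabc xjzu nopqk ddas nxzk lyo adz drx ucsv qeqbj rxzs vhx

Answer: zntf
uii
wabc
xjzu
nopqk
ddas
nxzk
lyo
adz
drx
ucsv
qeqbj
rxzs
vhx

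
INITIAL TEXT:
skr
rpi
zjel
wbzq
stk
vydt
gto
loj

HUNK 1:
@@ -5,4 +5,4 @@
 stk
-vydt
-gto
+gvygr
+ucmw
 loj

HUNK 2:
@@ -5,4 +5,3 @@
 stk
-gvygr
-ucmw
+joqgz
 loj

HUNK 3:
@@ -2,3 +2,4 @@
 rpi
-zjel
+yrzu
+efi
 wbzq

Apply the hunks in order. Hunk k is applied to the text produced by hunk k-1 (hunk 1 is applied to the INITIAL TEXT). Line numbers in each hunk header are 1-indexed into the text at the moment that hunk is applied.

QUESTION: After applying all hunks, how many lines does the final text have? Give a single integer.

Hunk 1: at line 5 remove [vydt,gto] add [gvygr,ucmw] -> 8 lines: skr rpi zjel wbzq stk gvygr ucmw loj
Hunk 2: at line 5 remove [gvygr,ucmw] add [joqgz] -> 7 lines: skr rpi zjel wbzq stk joqgz loj
Hunk 3: at line 2 remove [zjel] add [yrzu,efi] -> 8 lines: skr rpi yrzu efi wbzq stk joqgz loj
Final line count: 8

Answer: 8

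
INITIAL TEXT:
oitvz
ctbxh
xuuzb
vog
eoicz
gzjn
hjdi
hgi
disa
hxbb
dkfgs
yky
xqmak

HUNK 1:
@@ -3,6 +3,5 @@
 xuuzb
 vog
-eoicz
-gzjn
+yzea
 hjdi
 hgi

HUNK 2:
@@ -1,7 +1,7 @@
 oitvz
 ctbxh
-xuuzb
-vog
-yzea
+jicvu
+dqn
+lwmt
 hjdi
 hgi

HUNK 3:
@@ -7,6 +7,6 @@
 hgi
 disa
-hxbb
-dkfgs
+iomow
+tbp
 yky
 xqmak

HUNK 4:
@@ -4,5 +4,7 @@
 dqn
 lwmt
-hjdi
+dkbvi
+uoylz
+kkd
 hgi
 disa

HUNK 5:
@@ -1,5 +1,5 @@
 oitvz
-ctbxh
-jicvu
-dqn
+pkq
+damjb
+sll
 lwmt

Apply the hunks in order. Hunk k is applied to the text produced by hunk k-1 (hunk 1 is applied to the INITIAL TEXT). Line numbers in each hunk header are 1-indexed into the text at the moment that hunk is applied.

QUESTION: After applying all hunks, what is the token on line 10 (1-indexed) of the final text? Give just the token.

Hunk 1: at line 3 remove [eoicz,gzjn] add [yzea] -> 12 lines: oitvz ctbxh xuuzb vog yzea hjdi hgi disa hxbb dkfgs yky xqmak
Hunk 2: at line 1 remove [xuuzb,vog,yzea] add [jicvu,dqn,lwmt] -> 12 lines: oitvz ctbxh jicvu dqn lwmt hjdi hgi disa hxbb dkfgs yky xqmak
Hunk 3: at line 7 remove [hxbb,dkfgs] add [iomow,tbp] -> 12 lines: oitvz ctbxh jicvu dqn lwmt hjdi hgi disa iomow tbp yky xqmak
Hunk 4: at line 4 remove [hjdi] add [dkbvi,uoylz,kkd] -> 14 lines: oitvz ctbxh jicvu dqn lwmt dkbvi uoylz kkd hgi disa iomow tbp yky xqmak
Hunk 5: at line 1 remove [ctbxh,jicvu,dqn] add [pkq,damjb,sll] -> 14 lines: oitvz pkq damjb sll lwmt dkbvi uoylz kkd hgi disa iomow tbp yky xqmak
Final line 10: disa

Answer: disa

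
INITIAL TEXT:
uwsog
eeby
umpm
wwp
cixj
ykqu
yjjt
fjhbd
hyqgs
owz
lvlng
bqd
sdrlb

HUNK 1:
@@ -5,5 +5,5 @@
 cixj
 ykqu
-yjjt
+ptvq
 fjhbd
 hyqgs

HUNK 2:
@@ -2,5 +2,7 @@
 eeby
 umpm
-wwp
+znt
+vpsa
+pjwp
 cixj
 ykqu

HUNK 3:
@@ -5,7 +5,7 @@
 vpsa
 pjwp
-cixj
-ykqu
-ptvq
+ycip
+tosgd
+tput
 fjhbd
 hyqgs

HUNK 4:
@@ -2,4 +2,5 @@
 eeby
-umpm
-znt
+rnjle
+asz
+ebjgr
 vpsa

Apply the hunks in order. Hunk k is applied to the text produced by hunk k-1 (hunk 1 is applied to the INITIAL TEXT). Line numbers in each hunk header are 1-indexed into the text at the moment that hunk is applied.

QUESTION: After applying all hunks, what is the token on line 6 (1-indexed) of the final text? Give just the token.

Hunk 1: at line 5 remove [yjjt] add [ptvq] -> 13 lines: uwsog eeby umpm wwp cixj ykqu ptvq fjhbd hyqgs owz lvlng bqd sdrlb
Hunk 2: at line 2 remove [wwp] add [znt,vpsa,pjwp] -> 15 lines: uwsog eeby umpm znt vpsa pjwp cixj ykqu ptvq fjhbd hyqgs owz lvlng bqd sdrlb
Hunk 3: at line 5 remove [cixj,ykqu,ptvq] add [ycip,tosgd,tput] -> 15 lines: uwsog eeby umpm znt vpsa pjwp ycip tosgd tput fjhbd hyqgs owz lvlng bqd sdrlb
Hunk 4: at line 2 remove [umpm,znt] add [rnjle,asz,ebjgr] -> 16 lines: uwsog eeby rnjle asz ebjgr vpsa pjwp ycip tosgd tput fjhbd hyqgs owz lvlng bqd sdrlb
Final line 6: vpsa

Answer: vpsa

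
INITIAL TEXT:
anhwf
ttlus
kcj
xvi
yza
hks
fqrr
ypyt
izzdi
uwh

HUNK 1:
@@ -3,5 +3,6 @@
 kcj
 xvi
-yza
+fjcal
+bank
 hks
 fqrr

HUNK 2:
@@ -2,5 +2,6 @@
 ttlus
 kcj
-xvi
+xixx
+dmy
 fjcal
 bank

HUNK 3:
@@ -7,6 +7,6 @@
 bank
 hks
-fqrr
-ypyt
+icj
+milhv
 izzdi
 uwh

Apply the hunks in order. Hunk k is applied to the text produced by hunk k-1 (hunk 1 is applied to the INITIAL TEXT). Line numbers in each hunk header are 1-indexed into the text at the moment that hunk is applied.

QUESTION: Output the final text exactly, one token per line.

Hunk 1: at line 3 remove [yza] add [fjcal,bank] -> 11 lines: anhwf ttlus kcj xvi fjcal bank hks fqrr ypyt izzdi uwh
Hunk 2: at line 2 remove [xvi] add [xixx,dmy] -> 12 lines: anhwf ttlus kcj xixx dmy fjcal bank hks fqrr ypyt izzdi uwh
Hunk 3: at line 7 remove [fqrr,ypyt] add [icj,milhv] -> 12 lines: anhwf ttlus kcj xixx dmy fjcal bank hks icj milhv izzdi uwh

Answer: anhwf
ttlus
kcj
xixx
dmy
fjcal
bank
hks
icj
milhv
izzdi
uwh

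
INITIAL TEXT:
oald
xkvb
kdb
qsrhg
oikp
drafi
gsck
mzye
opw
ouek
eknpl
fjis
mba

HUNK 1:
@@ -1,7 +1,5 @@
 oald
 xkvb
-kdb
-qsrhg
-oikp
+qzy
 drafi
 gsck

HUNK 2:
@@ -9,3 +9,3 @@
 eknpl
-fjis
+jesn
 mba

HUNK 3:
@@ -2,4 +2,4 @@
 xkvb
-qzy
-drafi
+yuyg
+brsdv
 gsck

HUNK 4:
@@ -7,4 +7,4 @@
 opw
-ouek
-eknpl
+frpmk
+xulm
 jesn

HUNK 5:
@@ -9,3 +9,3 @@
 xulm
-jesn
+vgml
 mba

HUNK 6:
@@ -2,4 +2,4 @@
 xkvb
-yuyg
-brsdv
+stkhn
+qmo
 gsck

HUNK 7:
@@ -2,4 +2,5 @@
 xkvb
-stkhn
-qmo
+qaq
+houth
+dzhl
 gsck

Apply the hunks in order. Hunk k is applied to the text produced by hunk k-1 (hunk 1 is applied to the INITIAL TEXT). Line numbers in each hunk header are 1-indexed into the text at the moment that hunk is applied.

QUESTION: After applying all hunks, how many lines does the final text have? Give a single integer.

Hunk 1: at line 1 remove [kdb,qsrhg,oikp] add [qzy] -> 11 lines: oald xkvb qzy drafi gsck mzye opw ouek eknpl fjis mba
Hunk 2: at line 9 remove [fjis] add [jesn] -> 11 lines: oald xkvb qzy drafi gsck mzye opw ouek eknpl jesn mba
Hunk 3: at line 2 remove [qzy,drafi] add [yuyg,brsdv] -> 11 lines: oald xkvb yuyg brsdv gsck mzye opw ouek eknpl jesn mba
Hunk 4: at line 7 remove [ouek,eknpl] add [frpmk,xulm] -> 11 lines: oald xkvb yuyg brsdv gsck mzye opw frpmk xulm jesn mba
Hunk 5: at line 9 remove [jesn] add [vgml] -> 11 lines: oald xkvb yuyg brsdv gsck mzye opw frpmk xulm vgml mba
Hunk 6: at line 2 remove [yuyg,brsdv] add [stkhn,qmo] -> 11 lines: oald xkvb stkhn qmo gsck mzye opw frpmk xulm vgml mba
Hunk 7: at line 2 remove [stkhn,qmo] add [qaq,houth,dzhl] -> 12 lines: oald xkvb qaq houth dzhl gsck mzye opw frpmk xulm vgml mba
Final line count: 12

Answer: 12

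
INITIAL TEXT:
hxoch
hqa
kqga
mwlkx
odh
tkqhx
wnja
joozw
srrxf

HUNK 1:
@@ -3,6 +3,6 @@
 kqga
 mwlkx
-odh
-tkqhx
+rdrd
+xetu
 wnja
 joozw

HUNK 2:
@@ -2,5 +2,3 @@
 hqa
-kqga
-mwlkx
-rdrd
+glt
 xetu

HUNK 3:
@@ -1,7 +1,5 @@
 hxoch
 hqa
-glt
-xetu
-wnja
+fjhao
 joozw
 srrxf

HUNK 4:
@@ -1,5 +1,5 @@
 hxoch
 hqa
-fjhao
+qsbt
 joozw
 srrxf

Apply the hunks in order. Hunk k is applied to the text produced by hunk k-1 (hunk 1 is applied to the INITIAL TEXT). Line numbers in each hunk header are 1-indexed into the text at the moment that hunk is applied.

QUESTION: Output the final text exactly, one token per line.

Answer: hxoch
hqa
qsbt
joozw
srrxf

Derivation:
Hunk 1: at line 3 remove [odh,tkqhx] add [rdrd,xetu] -> 9 lines: hxoch hqa kqga mwlkx rdrd xetu wnja joozw srrxf
Hunk 2: at line 2 remove [kqga,mwlkx,rdrd] add [glt] -> 7 lines: hxoch hqa glt xetu wnja joozw srrxf
Hunk 3: at line 1 remove [glt,xetu,wnja] add [fjhao] -> 5 lines: hxoch hqa fjhao joozw srrxf
Hunk 4: at line 1 remove [fjhao] add [qsbt] -> 5 lines: hxoch hqa qsbt joozw srrxf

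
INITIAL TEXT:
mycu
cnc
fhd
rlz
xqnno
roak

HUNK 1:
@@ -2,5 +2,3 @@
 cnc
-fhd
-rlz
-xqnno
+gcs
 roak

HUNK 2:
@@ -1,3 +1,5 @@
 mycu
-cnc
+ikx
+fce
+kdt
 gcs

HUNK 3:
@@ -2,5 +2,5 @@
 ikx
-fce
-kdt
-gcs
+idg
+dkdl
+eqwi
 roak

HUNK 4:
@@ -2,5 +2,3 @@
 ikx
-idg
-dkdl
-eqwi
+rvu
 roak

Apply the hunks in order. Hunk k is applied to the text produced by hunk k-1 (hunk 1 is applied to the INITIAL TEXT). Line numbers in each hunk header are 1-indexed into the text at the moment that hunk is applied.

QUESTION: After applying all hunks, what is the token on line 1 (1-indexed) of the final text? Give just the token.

Hunk 1: at line 2 remove [fhd,rlz,xqnno] add [gcs] -> 4 lines: mycu cnc gcs roak
Hunk 2: at line 1 remove [cnc] add [ikx,fce,kdt] -> 6 lines: mycu ikx fce kdt gcs roak
Hunk 3: at line 2 remove [fce,kdt,gcs] add [idg,dkdl,eqwi] -> 6 lines: mycu ikx idg dkdl eqwi roak
Hunk 4: at line 2 remove [idg,dkdl,eqwi] add [rvu] -> 4 lines: mycu ikx rvu roak
Final line 1: mycu

Answer: mycu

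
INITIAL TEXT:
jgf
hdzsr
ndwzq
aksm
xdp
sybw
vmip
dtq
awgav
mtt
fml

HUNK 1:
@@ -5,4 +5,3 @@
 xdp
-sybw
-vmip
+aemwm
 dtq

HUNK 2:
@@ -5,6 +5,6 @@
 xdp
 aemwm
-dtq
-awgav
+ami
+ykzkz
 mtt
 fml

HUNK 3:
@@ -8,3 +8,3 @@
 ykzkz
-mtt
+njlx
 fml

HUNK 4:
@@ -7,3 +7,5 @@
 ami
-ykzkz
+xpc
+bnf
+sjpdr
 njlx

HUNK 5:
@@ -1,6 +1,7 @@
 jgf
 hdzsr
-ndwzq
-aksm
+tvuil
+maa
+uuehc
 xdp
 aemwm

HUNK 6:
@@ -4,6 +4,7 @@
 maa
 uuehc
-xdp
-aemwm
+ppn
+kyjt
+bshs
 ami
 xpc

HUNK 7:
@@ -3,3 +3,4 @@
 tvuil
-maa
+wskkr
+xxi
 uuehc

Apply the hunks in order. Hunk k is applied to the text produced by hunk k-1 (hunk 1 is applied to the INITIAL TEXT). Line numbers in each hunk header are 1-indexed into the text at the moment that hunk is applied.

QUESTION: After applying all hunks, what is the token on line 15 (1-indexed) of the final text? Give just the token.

Hunk 1: at line 5 remove [sybw,vmip] add [aemwm] -> 10 lines: jgf hdzsr ndwzq aksm xdp aemwm dtq awgav mtt fml
Hunk 2: at line 5 remove [dtq,awgav] add [ami,ykzkz] -> 10 lines: jgf hdzsr ndwzq aksm xdp aemwm ami ykzkz mtt fml
Hunk 3: at line 8 remove [mtt] add [njlx] -> 10 lines: jgf hdzsr ndwzq aksm xdp aemwm ami ykzkz njlx fml
Hunk 4: at line 7 remove [ykzkz] add [xpc,bnf,sjpdr] -> 12 lines: jgf hdzsr ndwzq aksm xdp aemwm ami xpc bnf sjpdr njlx fml
Hunk 5: at line 1 remove [ndwzq,aksm] add [tvuil,maa,uuehc] -> 13 lines: jgf hdzsr tvuil maa uuehc xdp aemwm ami xpc bnf sjpdr njlx fml
Hunk 6: at line 4 remove [xdp,aemwm] add [ppn,kyjt,bshs] -> 14 lines: jgf hdzsr tvuil maa uuehc ppn kyjt bshs ami xpc bnf sjpdr njlx fml
Hunk 7: at line 3 remove [maa] add [wskkr,xxi] -> 15 lines: jgf hdzsr tvuil wskkr xxi uuehc ppn kyjt bshs ami xpc bnf sjpdr njlx fml
Final line 15: fml

Answer: fml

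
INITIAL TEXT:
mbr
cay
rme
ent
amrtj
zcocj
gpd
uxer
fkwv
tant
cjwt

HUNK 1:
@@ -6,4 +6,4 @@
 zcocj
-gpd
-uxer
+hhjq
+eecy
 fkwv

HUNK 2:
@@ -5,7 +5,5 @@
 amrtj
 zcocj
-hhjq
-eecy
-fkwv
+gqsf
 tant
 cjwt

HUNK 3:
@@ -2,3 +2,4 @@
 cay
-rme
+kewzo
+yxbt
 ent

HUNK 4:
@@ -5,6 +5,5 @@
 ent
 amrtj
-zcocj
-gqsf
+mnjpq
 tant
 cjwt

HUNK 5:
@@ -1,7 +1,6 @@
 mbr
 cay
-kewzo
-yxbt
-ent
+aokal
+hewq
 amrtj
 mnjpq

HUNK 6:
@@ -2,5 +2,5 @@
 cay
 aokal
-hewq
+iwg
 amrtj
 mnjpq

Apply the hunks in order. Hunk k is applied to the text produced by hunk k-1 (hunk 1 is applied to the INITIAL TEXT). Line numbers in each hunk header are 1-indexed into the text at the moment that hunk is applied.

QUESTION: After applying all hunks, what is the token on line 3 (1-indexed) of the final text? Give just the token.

Answer: aokal

Derivation:
Hunk 1: at line 6 remove [gpd,uxer] add [hhjq,eecy] -> 11 lines: mbr cay rme ent amrtj zcocj hhjq eecy fkwv tant cjwt
Hunk 2: at line 5 remove [hhjq,eecy,fkwv] add [gqsf] -> 9 lines: mbr cay rme ent amrtj zcocj gqsf tant cjwt
Hunk 3: at line 2 remove [rme] add [kewzo,yxbt] -> 10 lines: mbr cay kewzo yxbt ent amrtj zcocj gqsf tant cjwt
Hunk 4: at line 5 remove [zcocj,gqsf] add [mnjpq] -> 9 lines: mbr cay kewzo yxbt ent amrtj mnjpq tant cjwt
Hunk 5: at line 1 remove [kewzo,yxbt,ent] add [aokal,hewq] -> 8 lines: mbr cay aokal hewq amrtj mnjpq tant cjwt
Hunk 6: at line 2 remove [hewq] add [iwg] -> 8 lines: mbr cay aokal iwg amrtj mnjpq tant cjwt
Final line 3: aokal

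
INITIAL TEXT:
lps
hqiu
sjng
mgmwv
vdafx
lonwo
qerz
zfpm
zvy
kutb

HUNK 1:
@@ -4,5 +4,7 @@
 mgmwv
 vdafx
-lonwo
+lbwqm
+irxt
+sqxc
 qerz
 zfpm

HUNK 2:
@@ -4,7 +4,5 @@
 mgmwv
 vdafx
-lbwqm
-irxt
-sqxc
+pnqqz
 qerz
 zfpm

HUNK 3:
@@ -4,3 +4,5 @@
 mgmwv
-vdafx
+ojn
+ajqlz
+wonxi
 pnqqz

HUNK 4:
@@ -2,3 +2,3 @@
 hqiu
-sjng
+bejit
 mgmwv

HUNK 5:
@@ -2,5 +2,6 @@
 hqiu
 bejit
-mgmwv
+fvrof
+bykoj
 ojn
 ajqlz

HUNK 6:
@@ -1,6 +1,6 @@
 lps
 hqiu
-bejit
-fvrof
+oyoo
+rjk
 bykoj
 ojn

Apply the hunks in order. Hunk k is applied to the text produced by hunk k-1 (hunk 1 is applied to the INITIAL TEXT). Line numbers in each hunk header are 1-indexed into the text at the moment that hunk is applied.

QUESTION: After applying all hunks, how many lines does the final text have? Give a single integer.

Answer: 13

Derivation:
Hunk 1: at line 4 remove [lonwo] add [lbwqm,irxt,sqxc] -> 12 lines: lps hqiu sjng mgmwv vdafx lbwqm irxt sqxc qerz zfpm zvy kutb
Hunk 2: at line 4 remove [lbwqm,irxt,sqxc] add [pnqqz] -> 10 lines: lps hqiu sjng mgmwv vdafx pnqqz qerz zfpm zvy kutb
Hunk 3: at line 4 remove [vdafx] add [ojn,ajqlz,wonxi] -> 12 lines: lps hqiu sjng mgmwv ojn ajqlz wonxi pnqqz qerz zfpm zvy kutb
Hunk 4: at line 2 remove [sjng] add [bejit] -> 12 lines: lps hqiu bejit mgmwv ojn ajqlz wonxi pnqqz qerz zfpm zvy kutb
Hunk 5: at line 2 remove [mgmwv] add [fvrof,bykoj] -> 13 lines: lps hqiu bejit fvrof bykoj ojn ajqlz wonxi pnqqz qerz zfpm zvy kutb
Hunk 6: at line 1 remove [bejit,fvrof] add [oyoo,rjk] -> 13 lines: lps hqiu oyoo rjk bykoj ojn ajqlz wonxi pnqqz qerz zfpm zvy kutb
Final line count: 13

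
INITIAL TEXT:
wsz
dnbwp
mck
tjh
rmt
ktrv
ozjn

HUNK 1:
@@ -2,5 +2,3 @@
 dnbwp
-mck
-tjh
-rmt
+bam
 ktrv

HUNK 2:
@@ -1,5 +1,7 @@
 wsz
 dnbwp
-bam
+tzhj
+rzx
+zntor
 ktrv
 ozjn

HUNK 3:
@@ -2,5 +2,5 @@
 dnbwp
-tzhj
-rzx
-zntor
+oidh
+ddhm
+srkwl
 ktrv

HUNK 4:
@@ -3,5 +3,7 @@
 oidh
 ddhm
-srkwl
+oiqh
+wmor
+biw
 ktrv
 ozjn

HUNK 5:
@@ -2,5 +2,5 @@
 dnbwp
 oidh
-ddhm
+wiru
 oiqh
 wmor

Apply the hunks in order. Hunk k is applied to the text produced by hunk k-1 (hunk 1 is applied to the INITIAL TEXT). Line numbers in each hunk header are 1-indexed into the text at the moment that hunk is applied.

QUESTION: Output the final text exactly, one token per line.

Answer: wsz
dnbwp
oidh
wiru
oiqh
wmor
biw
ktrv
ozjn

Derivation:
Hunk 1: at line 2 remove [mck,tjh,rmt] add [bam] -> 5 lines: wsz dnbwp bam ktrv ozjn
Hunk 2: at line 1 remove [bam] add [tzhj,rzx,zntor] -> 7 lines: wsz dnbwp tzhj rzx zntor ktrv ozjn
Hunk 3: at line 2 remove [tzhj,rzx,zntor] add [oidh,ddhm,srkwl] -> 7 lines: wsz dnbwp oidh ddhm srkwl ktrv ozjn
Hunk 4: at line 3 remove [srkwl] add [oiqh,wmor,biw] -> 9 lines: wsz dnbwp oidh ddhm oiqh wmor biw ktrv ozjn
Hunk 5: at line 2 remove [ddhm] add [wiru] -> 9 lines: wsz dnbwp oidh wiru oiqh wmor biw ktrv ozjn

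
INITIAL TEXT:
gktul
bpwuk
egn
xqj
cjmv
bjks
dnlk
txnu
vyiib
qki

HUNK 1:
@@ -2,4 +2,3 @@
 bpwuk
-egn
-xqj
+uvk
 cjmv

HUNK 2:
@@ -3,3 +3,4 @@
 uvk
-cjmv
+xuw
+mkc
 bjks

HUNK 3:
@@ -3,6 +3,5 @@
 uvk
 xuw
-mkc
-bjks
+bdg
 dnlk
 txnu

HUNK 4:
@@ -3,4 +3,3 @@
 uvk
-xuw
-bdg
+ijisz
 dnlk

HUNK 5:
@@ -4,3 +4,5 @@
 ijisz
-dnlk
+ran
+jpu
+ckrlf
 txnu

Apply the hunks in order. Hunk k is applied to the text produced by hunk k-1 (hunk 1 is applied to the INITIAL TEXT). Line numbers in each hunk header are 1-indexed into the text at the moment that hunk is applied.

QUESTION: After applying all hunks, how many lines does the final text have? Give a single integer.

Hunk 1: at line 2 remove [egn,xqj] add [uvk] -> 9 lines: gktul bpwuk uvk cjmv bjks dnlk txnu vyiib qki
Hunk 2: at line 3 remove [cjmv] add [xuw,mkc] -> 10 lines: gktul bpwuk uvk xuw mkc bjks dnlk txnu vyiib qki
Hunk 3: at line 3 remove [mkc,bjks] add [bdg] -> 9 lines: gktul bpwuk uvk xuw bdg dnlk txnu vyiib qki
Hunk 4: at line 3 remove [xuw,bdg] add [ijisz] -> 8 lines: gktul bpwuk uvk ijisz dnlk txnu vyiib qki
Hunk 5: at line 4 remove [dnlk] add [ran,jpu,ckrlf] -> 10 lines: gktul bpwuk uvk ijisz ran jpu ckrlf txnu vyiib qki
Final line count: 10

Answer: 10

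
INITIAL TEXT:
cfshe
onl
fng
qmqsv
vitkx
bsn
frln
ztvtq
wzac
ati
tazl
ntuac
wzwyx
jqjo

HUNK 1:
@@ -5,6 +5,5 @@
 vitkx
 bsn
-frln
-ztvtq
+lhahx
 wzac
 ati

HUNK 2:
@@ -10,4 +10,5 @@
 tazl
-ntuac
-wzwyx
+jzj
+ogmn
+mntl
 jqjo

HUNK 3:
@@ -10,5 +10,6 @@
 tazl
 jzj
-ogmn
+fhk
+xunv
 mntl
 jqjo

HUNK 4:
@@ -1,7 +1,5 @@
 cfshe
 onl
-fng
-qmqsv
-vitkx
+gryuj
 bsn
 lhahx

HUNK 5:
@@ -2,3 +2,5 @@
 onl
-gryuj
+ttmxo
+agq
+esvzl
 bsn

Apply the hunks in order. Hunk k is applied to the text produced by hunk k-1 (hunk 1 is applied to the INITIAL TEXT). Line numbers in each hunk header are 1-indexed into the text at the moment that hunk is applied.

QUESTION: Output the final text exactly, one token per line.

Hunk 1: at line 5 remove [frln,ztvtq] add [lhahx] -> 13 lines: cfshe onl fng qmqsv vitkx bsn lhahx wzac ati tazl ntuac wzwyx jqjo
Hunk 2: at line 10 remove [ntuac,wzwyx] add [jzj,ogmn,mntl] -> 14 lines: cfshe onl fng qmqsv vitkx bsn lhahx wzac ati tazl jzj ogmn mntl jqjo
Hunk 3: at line 10 remove [ogmn] add [fhk,xunv] -> 15 lines: cfshe onl fng qmqsv vitkx bsn lhahx wzac ati tazl jzj fhk xunv mntl jqjo
Hunk 4: at line 1 remove [fng,qmqsv,vitkx] add [gryuj] -> 13 lines: cfshe onl gryuj bsn lhahx wzac ati tazl jzj fhk xunv mntl jqjo
Hunk 5: at line 2 remove [gryuj] add [ttmxo,agq,esvzl] -> 15 lines: cfshe onl ttmxo agq esvzl bsn lhahx wzac ati tazl jzj fhk xunv mntl jqjo

Answer: cfshe
onl
ttmxo
agq
esvzl
bsn
lhahx
wzac
ati
tazl
jzj
fhk
xunv
mntl
jqjo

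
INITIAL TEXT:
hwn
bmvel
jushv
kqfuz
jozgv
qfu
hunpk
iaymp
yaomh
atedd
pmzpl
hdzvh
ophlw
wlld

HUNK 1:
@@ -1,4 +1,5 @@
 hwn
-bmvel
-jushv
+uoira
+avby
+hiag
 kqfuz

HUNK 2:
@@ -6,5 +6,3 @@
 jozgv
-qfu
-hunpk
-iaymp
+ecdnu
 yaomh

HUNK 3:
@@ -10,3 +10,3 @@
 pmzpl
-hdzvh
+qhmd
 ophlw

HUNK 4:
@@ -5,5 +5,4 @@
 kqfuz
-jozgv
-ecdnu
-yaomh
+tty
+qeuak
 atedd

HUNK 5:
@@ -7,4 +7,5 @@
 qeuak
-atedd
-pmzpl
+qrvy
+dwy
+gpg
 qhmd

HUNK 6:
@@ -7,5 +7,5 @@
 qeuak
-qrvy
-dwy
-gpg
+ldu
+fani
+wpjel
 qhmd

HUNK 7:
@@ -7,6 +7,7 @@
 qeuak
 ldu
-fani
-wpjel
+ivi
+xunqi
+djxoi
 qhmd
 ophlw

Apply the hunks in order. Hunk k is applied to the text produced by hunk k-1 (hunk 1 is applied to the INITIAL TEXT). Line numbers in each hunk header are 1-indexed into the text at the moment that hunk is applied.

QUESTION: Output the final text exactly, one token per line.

Answer: hwn
uoira
avby
hiag
kqfuz
tty
qeuak
ldu
ivi
xunqi
djxoi
qhmd
ophlw
wlld

Derivation:
Hunk 1: at line 1 remove [bmvel,jushv] add [uoira,avby,hiag] -> 15 lines: hwn uoira avby hiag kqfuz jozgv qfu hunpk iaymp yaomh atedd pmzpl hdzvh ophlw wlld
Hunk 2: at line 6 remove [qfu,hunpk,iaymp] add [ecdnu] -> 13 lines: hwn uoira avby hiag kqfuz jozgv ecdnu yaomh atedd pmzpl hdzvh ophlw wlld
Hunk 3: at line 10 remove [hdzvh] add [qhmd] -> 13 lines: hwn uoira avby hiag kqfuz jozgv ecdnu yaomh atedd pmzpl qhmd ophlw wlld
Hunk 4: at line 5 remove [jozgv,ecdnu,yaomh] add [tty,qeuak] -> 12 lines: hwn uoira avby hiag kqfuz tty qeuak atedd pmzpl qhmd ophlw wlld
Hunk 5: at line 7 remove [atedd,pmzpl] add [qrvy,dwy,gpg] -> 13 lines: hwn uoira avby hiag kqfuz tty qeuak qrvy dwy gpg qhmd ophlw wlld
Hunk 6: at line 7 remove [qrvy,dwy,gpg] add [ldu,fani,wpjel] -> 13 lines: hwn uoira avby hiag kqfuz tty qeuak ldu fani wpjel qhmd ophlw wlld
Hunk 7: at line 7 remove [fani,wpjel] add [ivi,xunqi,djxoi] -> 14 lines: hwn uoira avby hiag kqfuz tty qeuak ldu ivi xunqi djxoi qhmd ophlw wlld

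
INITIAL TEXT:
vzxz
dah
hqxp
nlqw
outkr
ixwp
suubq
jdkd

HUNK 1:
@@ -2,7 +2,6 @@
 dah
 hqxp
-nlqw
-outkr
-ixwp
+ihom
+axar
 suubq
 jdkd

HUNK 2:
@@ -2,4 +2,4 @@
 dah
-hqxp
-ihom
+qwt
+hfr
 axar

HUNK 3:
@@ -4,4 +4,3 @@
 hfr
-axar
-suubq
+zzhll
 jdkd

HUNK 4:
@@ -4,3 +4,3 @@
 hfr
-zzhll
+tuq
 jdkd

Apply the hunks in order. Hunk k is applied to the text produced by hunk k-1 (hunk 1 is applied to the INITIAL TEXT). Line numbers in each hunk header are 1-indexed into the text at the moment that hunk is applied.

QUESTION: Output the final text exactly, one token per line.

Hunk 1: at line 2 remove [nlqw,outkr,ixwp] add [ihom,axar] -> 7 lines: vzxz dah hqxp ihom axar suubq jdkd
Hunk 2: at line 2 remove [hqxp,ihom] add [qwt,hfr] -> 7 lines: vzxz dah qwt hfr axar suubq jdkd
Hunk 3: at line 4 remove [axar,suubq] add [zzhll] -> 6 lines: vzxz dah qwt hfr zzhll jdkd
Hunk 4: at line 4 remove [zzhll] add [tuq] -> 6 lines: vzxz dah qwt hfr tuq jdkd

Answer: vzxz
dah
qwt
hfr
tuq
jdkd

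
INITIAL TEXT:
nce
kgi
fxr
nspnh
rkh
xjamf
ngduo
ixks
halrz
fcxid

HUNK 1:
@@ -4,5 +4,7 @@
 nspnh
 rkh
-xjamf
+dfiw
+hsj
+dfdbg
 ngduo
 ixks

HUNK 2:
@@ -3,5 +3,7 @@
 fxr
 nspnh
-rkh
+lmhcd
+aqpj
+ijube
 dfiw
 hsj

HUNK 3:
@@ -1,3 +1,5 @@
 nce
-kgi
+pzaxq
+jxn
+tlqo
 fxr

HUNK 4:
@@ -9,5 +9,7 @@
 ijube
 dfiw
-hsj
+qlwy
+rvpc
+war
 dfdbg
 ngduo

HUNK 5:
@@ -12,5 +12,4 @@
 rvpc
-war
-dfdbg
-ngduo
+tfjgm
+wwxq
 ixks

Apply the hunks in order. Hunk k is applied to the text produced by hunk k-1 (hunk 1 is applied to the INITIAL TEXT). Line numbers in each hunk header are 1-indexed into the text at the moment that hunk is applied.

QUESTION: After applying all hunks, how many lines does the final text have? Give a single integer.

Hunk 1: at line 4 remove [xjamf] add [dfiw,hsj,dfdbg] -> 12 lines: nce kgi fxr nspnh rkh dfiw hsj dfdbg ngduo ixks halrz fcxid
Hunk 2: at line 3 remove [rkh] add [lmhcd,aqpj,ijube] -> 14 lines: nce kgi fxr nspnh lmhcd aqpj ijube dfiw hsj dfdbg ngduo ixks halrz fcxid
Hunk 3: at line 1 remove [kgi] add [pzaxq,jxn,tlqo] -> 16 lines: nce pzaxq jxn tlqo fxr nspnh lmhcd aqpj ijube dfiw hsj dfdbg ngduo ixks halrz fcxid
Hunk 4: at line 9 remove [hsj] add [qlwy,rvpc,war] -> 18 lines: nce pzaxq jxn tlqo fxr nspnh lmhcd aqpj ijube dfiw qlwy rvpc war dfdbg ngduo ixks halrz fcxid
Hunk 5: at line 12 remove [war,dfdbg,ngduo] add [tfjgm,wwxq] -> 17 lines: nce pzaxq jxn tlqo fxr nspnh lmhcd aqpj ijube dfiw qlwy rvpc tfjgm wwxq ixks halrz fcxid
Final line count: 17

Answer: 17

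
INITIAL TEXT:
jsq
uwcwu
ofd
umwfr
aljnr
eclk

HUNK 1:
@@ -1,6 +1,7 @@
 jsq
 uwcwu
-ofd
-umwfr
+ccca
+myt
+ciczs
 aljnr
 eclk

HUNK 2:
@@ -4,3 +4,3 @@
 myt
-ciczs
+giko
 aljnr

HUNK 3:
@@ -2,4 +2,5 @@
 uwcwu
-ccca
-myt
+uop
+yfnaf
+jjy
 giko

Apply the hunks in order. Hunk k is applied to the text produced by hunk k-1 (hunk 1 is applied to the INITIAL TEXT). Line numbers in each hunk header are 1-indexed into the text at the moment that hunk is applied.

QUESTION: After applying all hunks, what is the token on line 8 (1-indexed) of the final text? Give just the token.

Hunk 1: at line 1 remove [ofd,umwfr] add [ccca,myt,ciczs] -> 7 lines: jsq uwcwu ccca myt ciczs aljnr eclk
Hunk 2: at line 4 remove [ciczs] add [giko] -> 7 lines: jsq uwcwu ccca myt giko aljnr eclk
Hunk 3: at line 2 remove [ccca,myt] add [uop,yfnaf,jjy] -> 8 lines: jsq uwcwu uop yfnaf jjy giko aljnr eclk
Final line 8: eclk

Answer: eclk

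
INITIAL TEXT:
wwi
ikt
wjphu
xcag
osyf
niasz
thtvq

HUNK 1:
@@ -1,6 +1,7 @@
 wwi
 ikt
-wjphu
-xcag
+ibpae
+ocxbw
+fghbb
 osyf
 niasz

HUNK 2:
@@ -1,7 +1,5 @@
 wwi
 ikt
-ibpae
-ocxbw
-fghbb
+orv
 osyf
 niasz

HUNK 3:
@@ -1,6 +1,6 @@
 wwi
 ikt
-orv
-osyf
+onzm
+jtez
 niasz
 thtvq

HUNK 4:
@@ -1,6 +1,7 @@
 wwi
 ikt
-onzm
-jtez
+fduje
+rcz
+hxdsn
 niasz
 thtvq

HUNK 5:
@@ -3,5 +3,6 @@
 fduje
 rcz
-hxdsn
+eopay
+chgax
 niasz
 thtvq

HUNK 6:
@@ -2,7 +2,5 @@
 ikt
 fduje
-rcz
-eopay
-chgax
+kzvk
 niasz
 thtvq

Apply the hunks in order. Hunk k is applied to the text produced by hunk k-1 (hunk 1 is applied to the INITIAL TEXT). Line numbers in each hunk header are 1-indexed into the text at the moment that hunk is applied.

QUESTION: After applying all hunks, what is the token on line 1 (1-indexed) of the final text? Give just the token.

Answer: wwi

Derivation:
Hunk 1: at line 1 remove [wjphu,xcag] add [ibpae,ocxbw,fghbb] -> 8 lines: wwi ikt ibpae ocxbw fghbb osyf niasz thtvq
Hunk 2: at line 1 remove [ibpae,ocxbw,fghbb] add [orv] -> 6 lines: wwi ikt orv osyf niasz thtvq
Hunk 3: at line 1 remove [orv,osyf] add [onzm,jtez] -> 6 lines: wwi ikt onzm jtez niasz thtvq
Hunk 4: at line 1 remove [onzm,jtez] add [fduje,rcz,hxdsn] -> 7 lines: wwi ikt fduje rcz hxdsn niasz thtvq
Hunk 5: at line 3 remove [hxdsn] add [eopay,chgax] -> 8 lines: wwi ikt fduje rcz eopay chgax niasz thtvq
Hunk 6: at line 2 remove [rcz,eopay,chgax] add [kzvk] -> 6 lines: wwi ikt fduje kzvk niasz thtvq
Final line 1: wwi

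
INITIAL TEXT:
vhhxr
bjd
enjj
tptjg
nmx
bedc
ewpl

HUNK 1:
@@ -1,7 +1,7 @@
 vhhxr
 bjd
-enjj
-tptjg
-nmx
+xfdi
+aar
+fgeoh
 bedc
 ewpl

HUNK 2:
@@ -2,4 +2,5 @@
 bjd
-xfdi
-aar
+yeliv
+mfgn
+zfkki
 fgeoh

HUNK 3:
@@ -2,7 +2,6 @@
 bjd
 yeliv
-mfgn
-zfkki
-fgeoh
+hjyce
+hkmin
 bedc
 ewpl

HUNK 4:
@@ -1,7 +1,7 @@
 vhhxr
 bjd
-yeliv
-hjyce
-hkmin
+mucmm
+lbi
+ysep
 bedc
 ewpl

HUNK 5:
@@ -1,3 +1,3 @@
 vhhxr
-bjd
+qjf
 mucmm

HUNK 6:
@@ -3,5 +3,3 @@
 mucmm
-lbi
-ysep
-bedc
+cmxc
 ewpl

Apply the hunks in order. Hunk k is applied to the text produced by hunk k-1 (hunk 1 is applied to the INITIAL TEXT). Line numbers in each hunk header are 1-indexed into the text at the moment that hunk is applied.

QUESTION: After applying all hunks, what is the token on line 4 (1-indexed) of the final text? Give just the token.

Hunk 1: at line 1 remove [enjj,tptjg,nmx] add [xfdi,aar,fgeoh] -> 7 lines: vhhxr bjd xfdi aar fgeoh bedc ewpl
Hunk 2: at line 2 remove [xfdi,aar] add [yeliv,mfgn,zfkki] -> 8 lines: vhhxr bjd yeliv mfgn zfkki fgeoh bedc ewpl
Hunk 3: at line 2 remove [mfgn,zfkki,fgeoh] add [hjyce,hkmin] -> 7 lines: vhhxr bjd yeliv hjyce hkmin bedc ewpl
Hunk 4: at line 1 remove [yeliv,hjyce,hkmin] add [mucmm,lbi,ysep] -> 7 lines: vhhxr bjd mucmm lbi ysep bedc ewpl
Hunk 5: at line 1 remove [bjd] add [qjf] -> 7 lines: vhhxr qjf mucmm lbi ysep bedc ewpl
Hunk 6: at line 3 remove [lbi,ysep,bedc] add [cmxc] -> 5 lines: vhhxr qjf mucmm cmxc ewpl
Final line 4: cmxc

Answer: cmxc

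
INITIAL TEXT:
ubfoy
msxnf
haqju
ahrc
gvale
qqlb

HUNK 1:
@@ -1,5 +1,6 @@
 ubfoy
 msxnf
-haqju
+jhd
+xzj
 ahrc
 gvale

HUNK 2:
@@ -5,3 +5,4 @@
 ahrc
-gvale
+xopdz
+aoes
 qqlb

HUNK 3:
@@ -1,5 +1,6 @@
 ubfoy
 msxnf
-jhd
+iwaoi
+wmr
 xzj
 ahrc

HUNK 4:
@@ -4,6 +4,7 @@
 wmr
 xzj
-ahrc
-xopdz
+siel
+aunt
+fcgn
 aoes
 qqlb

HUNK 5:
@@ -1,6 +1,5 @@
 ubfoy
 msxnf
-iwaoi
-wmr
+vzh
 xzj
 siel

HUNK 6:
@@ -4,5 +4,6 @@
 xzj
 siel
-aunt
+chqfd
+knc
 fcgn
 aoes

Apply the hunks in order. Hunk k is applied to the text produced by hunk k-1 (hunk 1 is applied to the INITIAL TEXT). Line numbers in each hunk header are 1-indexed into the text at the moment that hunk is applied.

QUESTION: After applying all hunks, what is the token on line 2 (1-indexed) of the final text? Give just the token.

Hunk 1: at line 1 remove [haqju] add [jhd,xzj] -> 7 lines: ubfoy msxnf jhd xzj ahrc gvale qqlb
Hunk 2: at line 5 remove [gvale] add [xopdz,aoes] -> 8 lines: ubfoy msxnf jhd xzj ahrc xopdz aoes qqlb
Hunk 3: at line 1 remove [jhd] add [iwaoi,wmr] -> 9 lines: ubfoy msxnf iwaoi wmr xzj ahrc xopdz aoes qqlb
Hunk 4: at line 4 remove [ahrc,xopdz] add [siel,aunt,fcgn] -> 10 lines: ubfoy msxnf iwaoi wmr xzj siel aunt fcgn aoes qqlb
Hunk 5: at line 1 remove [iwaoi,wmr] add [vzh] -> 9 lines: ubfoy msxnf vzh xzj siel aunt fcgn aoes qqlb
Hunk 6: at line 4 remove [aunt] add [chqfd,knc] -> 10 lines: ubfoy msxnf vzh xzj siel chqfd knc fcgn aoes qqlb
Final line 2: msxnf

Answer: msxnf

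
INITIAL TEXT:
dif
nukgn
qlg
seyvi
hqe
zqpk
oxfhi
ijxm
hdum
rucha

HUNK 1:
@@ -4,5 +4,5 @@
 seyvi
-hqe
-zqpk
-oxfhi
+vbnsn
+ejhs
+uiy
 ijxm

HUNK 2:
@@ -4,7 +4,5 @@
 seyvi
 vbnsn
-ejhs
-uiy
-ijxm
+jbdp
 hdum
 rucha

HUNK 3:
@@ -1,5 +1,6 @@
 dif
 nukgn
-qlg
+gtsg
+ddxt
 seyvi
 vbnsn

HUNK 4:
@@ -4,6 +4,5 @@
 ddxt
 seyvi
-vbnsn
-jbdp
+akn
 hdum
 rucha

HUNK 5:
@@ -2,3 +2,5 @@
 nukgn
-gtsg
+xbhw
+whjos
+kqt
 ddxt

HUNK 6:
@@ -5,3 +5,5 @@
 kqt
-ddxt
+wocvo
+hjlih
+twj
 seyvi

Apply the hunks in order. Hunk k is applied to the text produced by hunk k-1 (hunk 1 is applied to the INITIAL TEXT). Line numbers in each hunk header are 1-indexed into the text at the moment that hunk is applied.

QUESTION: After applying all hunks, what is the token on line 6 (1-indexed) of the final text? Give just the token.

Hunk 1: at line 4 remove [hqe,zqpk,oxfhi] add [vbnsn,ejhs,uiy] -> 10 lines: dif nukgn qlg seyvi vbnsn ejhs uiy ijxm hdum rucha
Hunk 2: at line 4 remove [ejhs,uiy,ijxm] add [jbdp] -> 8 lines: dif nukgn qlg seyvi vbnsn jbdp hdum rucha
Hunk 3: at line 1 remove [qlg] add [gtsg,ddxt] -> 9 lines: dif nukgn gtsg ddxt seyvi vbnsn jbdp hdum rucha
Hunk 4: at line 4 remove [vbnsn,jbdp] add [akn] -> 8 lines: dif nukgn gtsg ddxt seyvi akn hdum rucha
Hunk 5: at line 2 remove [gtsg] add [xbhw,whjos,kqt] -> 10 lines: dif nukgn xbhw whjos kqt ddxt seyvi akn hdum rucha
Hunk 6: at line 5 remove [ddxt] add [wocvo,hjlih,twj] -> 12 lines: dif nukgn xbhw whjos kqt wocvo hjlih twj seyvi akn hdum rucha
Final line 6: wocvo

Answer: wocvo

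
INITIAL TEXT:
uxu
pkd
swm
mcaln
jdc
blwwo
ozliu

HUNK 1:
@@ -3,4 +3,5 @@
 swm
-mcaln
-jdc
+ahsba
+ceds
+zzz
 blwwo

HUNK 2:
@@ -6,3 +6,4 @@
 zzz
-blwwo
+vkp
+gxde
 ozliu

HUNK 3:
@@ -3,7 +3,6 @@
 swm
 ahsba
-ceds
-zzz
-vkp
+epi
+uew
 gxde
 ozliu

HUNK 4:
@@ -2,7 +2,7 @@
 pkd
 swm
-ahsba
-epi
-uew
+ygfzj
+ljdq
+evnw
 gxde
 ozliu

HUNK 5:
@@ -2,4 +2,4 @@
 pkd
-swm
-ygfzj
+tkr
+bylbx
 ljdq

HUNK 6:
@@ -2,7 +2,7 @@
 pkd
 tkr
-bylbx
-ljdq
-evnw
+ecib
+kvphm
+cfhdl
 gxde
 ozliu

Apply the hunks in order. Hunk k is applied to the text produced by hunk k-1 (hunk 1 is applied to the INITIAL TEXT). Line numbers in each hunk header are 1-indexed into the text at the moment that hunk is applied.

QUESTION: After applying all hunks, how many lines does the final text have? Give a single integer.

Answer: 8

Derivation:
Hunk 1: at line 3 remove [mcaln,jdc] add [ahsba,ceds,zzz] -> 8 lines: uxu pkd swm ahsba ceds zzz blwwo ozliu
Hunk 2: at line 6 remove [blwwo] add [vkp,gxde] -> 9 lines: uxu pkd swm ahsba ceds zzz vkp gxde ozliu
Hunk 3: at line 3 remove [ceds,zzz,vkp] add [epi,uew] -> 8 lines: uxu pkd swm ahsba epi uew gxde ozliu
Hunk 4: at line 2 remove [ahsba,epi,uew] add [ygfzj,ljdq,evnw] -> 8 lines: uxu pkd swm ygfzj ljdq evnw gxde ozliu
Hunk 5: at line 2 remove [swm,ygfzj] add [tkr,bylbx] -> 8 lines: uxu pkd tkr bylbx ljdq evnw gxde ozliu
Hunk 6: at line 2 remove [bylbx,ljdq,evnw] add [ecib,kvphm,cfhdl] -> 8 lines: uxu pkd tkr ecib kvphm cfhdl gxde ozliu
Final line count: 8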